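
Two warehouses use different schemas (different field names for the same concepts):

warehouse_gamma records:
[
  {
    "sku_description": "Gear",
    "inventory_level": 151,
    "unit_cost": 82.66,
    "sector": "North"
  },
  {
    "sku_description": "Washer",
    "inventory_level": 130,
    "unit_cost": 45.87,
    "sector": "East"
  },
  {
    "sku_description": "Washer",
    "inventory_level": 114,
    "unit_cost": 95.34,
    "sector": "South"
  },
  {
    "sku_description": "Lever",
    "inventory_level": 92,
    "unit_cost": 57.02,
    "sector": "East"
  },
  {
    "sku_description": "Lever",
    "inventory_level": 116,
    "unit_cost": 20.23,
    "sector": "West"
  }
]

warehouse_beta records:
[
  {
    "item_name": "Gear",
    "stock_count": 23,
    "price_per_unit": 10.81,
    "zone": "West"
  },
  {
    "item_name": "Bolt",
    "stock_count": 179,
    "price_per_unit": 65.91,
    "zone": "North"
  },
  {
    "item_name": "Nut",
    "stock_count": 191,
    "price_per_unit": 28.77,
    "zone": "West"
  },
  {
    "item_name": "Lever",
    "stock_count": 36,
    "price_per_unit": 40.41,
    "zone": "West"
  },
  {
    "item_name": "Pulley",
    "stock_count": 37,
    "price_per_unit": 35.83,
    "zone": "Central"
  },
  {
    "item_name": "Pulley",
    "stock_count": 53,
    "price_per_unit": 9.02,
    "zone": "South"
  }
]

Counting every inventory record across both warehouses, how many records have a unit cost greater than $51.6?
4

Schema mapping: "unit_cost" (warehouse_gamma) = "price_per_unit" (warehouse_beta) = unit cost

Records > $51.6 in warehouse_gamma: 3
Records > $51.6 in warehouse_beta: 1

Total count: 3 + 1 = 4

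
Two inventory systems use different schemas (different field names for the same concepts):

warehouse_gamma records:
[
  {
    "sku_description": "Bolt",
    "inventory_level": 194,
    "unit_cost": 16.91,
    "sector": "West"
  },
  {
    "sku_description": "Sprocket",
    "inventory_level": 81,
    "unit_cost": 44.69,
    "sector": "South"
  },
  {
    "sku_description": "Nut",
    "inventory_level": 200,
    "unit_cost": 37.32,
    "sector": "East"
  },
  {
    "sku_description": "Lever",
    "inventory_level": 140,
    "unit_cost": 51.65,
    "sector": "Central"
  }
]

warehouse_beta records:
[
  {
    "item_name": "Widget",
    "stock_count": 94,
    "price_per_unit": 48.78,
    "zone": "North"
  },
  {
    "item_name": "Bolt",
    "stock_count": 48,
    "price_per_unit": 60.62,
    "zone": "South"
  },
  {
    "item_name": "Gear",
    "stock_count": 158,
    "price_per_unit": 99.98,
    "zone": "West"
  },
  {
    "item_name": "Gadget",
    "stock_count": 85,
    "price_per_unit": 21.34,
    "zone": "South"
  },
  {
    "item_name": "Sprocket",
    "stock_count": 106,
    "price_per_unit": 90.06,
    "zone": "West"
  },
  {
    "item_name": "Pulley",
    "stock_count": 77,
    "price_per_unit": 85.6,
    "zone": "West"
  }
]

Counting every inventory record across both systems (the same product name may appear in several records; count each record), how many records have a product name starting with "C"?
0

Schema mapping: "sku_description" (warehouse_gamma) = "item_name" (warehouse_beta) = product name

Records with product name starting with "C" in warehouse_gamma: 0
Records with product name starting with "C" in warehouse_beta: 0

Total: 0 + 0 = 0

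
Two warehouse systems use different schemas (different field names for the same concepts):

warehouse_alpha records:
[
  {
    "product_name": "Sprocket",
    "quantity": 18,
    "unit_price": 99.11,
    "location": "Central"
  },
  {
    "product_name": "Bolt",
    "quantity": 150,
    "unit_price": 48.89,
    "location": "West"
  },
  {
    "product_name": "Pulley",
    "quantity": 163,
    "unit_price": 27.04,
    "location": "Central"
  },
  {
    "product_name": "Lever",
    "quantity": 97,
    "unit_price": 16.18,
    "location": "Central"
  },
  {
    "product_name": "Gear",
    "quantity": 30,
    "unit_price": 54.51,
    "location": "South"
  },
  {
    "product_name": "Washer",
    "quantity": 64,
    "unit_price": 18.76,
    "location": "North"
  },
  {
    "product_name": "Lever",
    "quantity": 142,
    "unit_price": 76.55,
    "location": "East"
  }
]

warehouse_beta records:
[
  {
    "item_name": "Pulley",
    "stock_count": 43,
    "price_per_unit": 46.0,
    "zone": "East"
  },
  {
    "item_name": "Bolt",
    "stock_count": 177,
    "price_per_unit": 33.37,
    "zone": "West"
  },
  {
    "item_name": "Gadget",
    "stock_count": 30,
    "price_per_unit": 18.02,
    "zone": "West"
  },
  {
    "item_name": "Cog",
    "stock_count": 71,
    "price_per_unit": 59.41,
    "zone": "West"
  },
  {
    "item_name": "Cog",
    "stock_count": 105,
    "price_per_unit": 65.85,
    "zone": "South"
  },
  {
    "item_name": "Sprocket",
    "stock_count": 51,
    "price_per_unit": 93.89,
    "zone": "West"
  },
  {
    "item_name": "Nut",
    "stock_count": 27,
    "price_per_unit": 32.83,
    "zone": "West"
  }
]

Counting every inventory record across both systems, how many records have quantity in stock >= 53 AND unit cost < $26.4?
2

Schema mappings:
- "quantity" (warehouse_alpha) = "stock_count" (warehouse_beta) = quantity
- "unit_price" (warehouse_alpha) = "price_per_unit" (warehouse_beta) = unit cost

Records meeting both conditions in warehouse_alpha: 2
Records meeting both conditions in warehouse_beta: 0

Total: 2 + 0 = 2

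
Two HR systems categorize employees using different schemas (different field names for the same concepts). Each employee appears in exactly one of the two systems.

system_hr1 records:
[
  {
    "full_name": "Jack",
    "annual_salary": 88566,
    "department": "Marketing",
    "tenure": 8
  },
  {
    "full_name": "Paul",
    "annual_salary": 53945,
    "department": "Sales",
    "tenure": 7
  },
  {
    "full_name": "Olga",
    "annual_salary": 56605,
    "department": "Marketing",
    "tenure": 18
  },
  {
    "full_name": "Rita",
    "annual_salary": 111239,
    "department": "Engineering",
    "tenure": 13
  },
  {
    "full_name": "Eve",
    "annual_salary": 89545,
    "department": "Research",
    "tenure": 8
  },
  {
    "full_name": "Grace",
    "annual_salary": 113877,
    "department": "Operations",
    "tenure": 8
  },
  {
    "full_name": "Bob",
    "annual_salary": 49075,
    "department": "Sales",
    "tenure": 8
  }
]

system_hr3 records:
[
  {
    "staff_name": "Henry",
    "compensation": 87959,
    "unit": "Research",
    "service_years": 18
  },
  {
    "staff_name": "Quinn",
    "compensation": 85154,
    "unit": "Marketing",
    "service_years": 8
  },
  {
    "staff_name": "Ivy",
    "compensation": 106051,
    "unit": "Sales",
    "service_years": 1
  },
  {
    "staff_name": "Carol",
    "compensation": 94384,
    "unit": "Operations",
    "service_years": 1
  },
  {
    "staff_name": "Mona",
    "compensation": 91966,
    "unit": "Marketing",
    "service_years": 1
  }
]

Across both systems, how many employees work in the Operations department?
2

Schema mapping: "department" (system_hr1) = "unit" (system_hr3) = department

Operations employees in system_hr1: 1
Operations employees in system_hr3: 1

Total in Operations: 1 + 1 = 2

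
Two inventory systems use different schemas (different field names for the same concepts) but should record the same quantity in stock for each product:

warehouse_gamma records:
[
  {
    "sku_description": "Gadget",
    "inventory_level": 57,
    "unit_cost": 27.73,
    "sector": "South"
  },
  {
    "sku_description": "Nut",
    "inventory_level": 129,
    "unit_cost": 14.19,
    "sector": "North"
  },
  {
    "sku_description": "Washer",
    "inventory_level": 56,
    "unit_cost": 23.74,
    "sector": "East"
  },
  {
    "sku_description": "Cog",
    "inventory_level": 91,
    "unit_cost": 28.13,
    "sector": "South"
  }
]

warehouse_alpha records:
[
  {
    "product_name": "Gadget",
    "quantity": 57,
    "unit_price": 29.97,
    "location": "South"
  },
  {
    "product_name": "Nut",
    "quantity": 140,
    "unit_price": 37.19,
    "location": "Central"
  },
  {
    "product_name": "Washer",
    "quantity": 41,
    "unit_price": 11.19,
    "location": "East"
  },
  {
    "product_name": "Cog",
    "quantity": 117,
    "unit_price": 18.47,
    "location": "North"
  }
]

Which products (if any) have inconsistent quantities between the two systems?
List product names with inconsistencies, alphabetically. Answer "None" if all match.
Cog, Nut, Washer

Schema mappings:
- "sku_description" (warehouse_gamma) = "product_name" (warehouse_alpha) = product name
- "inventory_level" (warehouse_gamma) = "quantity" (warehouse_alpha) = quantity

Comparison:
  Gadget: 57 vs 57 - MATCH
  Nut: 129 vs 140 - MISMATCH
  Washer: 56 vs 41 - MISMATCH
  Cog: 91 vs 117 - MISMATCH

Products with inconsistencies: Cog, Nut, Washer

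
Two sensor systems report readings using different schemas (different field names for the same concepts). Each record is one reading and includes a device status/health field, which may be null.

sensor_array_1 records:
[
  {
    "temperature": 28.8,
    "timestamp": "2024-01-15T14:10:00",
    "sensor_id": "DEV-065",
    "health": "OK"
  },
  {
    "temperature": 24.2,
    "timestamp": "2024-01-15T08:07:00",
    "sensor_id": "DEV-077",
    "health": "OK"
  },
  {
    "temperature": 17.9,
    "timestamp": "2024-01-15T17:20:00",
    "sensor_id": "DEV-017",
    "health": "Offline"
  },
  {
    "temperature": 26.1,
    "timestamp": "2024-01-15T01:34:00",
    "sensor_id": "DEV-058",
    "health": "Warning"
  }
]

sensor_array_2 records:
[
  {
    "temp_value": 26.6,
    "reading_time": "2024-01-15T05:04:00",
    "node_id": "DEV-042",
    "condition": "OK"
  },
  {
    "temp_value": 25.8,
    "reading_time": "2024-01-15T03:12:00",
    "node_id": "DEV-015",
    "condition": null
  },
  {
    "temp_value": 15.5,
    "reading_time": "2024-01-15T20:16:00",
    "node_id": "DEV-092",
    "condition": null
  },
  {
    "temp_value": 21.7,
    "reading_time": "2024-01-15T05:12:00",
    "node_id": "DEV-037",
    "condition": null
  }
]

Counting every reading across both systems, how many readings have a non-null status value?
5

Schema mapping: "health" (sensor_array_1) = "condition" (sensor_array_2) = status

Non-null in sensor_array_1: 4
Non-null in sensor_array_2: 1

Total non-null: 4 + 1 = 5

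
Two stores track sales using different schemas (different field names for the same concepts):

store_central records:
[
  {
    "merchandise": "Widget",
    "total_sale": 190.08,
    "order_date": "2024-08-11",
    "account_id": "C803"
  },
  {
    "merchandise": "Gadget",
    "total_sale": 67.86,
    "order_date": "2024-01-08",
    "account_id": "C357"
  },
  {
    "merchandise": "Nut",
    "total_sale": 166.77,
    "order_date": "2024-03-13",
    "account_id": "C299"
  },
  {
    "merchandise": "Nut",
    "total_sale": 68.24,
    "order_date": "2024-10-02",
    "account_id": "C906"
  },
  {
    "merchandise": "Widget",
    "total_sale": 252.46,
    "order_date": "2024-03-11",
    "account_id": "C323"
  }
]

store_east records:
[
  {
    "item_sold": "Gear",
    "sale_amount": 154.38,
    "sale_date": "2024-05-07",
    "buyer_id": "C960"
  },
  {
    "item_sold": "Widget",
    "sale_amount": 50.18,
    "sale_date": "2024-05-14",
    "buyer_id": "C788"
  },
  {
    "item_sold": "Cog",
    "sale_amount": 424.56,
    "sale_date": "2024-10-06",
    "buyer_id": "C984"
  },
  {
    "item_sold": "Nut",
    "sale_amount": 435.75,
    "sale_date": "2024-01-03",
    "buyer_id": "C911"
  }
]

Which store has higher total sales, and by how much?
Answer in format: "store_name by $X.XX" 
store_east by $319.46

Schema mapping: "total_sale" (store_central) = "sale_amount" (store_east) = sale amount

Total for store_central: 745.41
Total for store_east: 1064.87

Difference: |745.41 - 1064.87| = 319.46
store_east has higher sales by $319.46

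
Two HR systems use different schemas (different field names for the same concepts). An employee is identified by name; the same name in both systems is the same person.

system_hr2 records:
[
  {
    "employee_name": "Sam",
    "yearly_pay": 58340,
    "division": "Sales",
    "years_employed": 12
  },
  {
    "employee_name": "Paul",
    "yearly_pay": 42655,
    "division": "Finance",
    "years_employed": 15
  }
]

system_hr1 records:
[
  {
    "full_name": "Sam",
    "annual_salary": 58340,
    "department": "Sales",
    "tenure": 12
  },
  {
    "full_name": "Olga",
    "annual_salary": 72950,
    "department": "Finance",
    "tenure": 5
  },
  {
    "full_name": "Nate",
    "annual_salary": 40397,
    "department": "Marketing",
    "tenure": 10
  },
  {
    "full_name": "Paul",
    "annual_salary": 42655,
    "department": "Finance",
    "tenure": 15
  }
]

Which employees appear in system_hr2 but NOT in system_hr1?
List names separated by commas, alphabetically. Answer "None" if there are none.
None

Schema mapping: "employee_name" (system_hr2) = "full_name" (system_hr1) = employee name

Names in system_hr2: ['Paul', 'Sam']
Names in system_hr1: ['Nate', 'Olga', 'Paul', 'Sam']

In system_hr2 but not system_hr1: None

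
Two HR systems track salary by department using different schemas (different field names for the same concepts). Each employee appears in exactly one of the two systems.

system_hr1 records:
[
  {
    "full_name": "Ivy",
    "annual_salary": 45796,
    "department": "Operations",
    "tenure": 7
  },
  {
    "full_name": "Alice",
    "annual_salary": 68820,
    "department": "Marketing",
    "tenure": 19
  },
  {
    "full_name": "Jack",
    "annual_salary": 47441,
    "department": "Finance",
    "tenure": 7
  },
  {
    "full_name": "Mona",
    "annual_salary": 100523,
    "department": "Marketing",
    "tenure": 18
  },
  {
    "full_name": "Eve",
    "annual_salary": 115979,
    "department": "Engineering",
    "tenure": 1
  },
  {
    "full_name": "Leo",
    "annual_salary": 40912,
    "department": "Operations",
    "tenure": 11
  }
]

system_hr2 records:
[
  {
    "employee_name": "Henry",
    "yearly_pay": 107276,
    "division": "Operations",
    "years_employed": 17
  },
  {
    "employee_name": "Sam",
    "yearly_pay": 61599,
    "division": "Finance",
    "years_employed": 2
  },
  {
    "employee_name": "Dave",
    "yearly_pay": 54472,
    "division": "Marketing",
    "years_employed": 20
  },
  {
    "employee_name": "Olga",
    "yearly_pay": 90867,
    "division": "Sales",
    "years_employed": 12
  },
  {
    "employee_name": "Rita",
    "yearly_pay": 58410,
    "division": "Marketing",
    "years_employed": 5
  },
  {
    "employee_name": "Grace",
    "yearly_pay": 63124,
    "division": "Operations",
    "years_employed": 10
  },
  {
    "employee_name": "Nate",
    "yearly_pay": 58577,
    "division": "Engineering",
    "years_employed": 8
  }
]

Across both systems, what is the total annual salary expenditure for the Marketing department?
282225

Schema mappings:
- "department" (system_hr1) = "division" (system_hr2) = department
- "annual_salary" (system_hr1) = "yearly_pay" (system_hr2) = salary

Marketing salaries from system_hr1: 169343
Marketing salaries from system_hr2: 112882

Total: 169343 + 112882 = 282225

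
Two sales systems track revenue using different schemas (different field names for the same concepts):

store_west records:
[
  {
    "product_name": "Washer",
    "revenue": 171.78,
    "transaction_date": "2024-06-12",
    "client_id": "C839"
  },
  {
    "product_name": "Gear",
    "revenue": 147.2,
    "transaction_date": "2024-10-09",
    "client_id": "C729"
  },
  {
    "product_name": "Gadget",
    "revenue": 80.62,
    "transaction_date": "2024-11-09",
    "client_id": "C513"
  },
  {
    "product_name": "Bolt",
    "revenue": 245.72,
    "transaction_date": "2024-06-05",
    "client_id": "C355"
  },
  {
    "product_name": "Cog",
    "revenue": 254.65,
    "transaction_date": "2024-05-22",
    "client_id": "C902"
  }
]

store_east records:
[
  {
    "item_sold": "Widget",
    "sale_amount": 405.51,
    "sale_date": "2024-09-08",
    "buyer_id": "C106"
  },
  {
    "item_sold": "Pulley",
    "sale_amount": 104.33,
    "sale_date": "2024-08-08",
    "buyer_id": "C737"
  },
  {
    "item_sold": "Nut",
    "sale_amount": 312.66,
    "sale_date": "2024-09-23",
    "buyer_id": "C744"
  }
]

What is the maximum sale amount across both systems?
405.51

Reconcile: "revenue" (store_west) = "sale_amount" (store_east) = sale amount

Maximum in store_west: 254.65
Maximum in store_east: 405.51

Overall maximum: max(254.65, 405.51) = 405.51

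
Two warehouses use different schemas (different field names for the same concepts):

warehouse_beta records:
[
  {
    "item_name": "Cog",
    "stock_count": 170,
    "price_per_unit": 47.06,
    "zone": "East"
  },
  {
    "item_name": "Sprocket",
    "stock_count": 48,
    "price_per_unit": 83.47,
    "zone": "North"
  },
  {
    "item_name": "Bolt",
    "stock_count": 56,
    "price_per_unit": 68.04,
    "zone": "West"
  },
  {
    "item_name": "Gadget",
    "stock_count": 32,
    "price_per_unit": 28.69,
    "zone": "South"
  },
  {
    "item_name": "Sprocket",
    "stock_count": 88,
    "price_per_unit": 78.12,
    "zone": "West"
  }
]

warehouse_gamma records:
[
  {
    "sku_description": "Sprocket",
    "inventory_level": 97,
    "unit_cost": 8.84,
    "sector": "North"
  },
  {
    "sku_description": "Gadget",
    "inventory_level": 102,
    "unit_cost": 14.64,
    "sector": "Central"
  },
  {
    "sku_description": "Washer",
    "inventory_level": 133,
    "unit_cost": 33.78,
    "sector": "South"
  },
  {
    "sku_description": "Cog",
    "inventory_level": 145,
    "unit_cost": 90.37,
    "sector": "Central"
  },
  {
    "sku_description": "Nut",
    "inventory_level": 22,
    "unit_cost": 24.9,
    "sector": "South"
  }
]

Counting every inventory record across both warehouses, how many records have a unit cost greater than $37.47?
5

Schema mapping: "price_per_unit" (warehouse_beta) = "unit_cost" (warehouse_gamma) = unit cost

Records > $37.47 in warehouse_beta: 4
Records > $37.47 in warehouse_gamma: 1

Total count: 4 + 1 = 5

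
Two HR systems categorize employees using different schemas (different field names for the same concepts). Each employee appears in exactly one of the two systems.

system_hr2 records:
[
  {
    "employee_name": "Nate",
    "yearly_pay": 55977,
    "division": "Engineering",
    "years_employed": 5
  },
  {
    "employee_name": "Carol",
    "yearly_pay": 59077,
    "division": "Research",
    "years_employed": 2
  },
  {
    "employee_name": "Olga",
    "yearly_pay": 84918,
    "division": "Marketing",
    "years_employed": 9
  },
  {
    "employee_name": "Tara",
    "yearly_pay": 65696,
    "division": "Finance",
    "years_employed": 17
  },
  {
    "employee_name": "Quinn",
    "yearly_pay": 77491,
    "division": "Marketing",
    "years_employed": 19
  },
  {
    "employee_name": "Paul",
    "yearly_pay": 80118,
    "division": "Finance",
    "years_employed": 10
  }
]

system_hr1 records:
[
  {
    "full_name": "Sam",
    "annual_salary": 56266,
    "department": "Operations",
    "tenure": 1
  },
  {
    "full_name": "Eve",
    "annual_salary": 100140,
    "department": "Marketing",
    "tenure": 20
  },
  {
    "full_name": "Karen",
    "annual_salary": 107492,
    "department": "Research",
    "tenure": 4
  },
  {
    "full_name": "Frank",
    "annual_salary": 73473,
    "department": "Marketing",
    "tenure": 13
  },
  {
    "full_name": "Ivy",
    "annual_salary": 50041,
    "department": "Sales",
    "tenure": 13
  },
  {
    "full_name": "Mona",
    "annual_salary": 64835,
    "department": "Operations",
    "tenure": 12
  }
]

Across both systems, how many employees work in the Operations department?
2

Schema mapping: "division" (system_hr2) = "department" (system_hr1) = department

Operations employees in system_hr2: 0
Operations employees in system_hr1: 2

Total in Operations: 0 + 2 = 2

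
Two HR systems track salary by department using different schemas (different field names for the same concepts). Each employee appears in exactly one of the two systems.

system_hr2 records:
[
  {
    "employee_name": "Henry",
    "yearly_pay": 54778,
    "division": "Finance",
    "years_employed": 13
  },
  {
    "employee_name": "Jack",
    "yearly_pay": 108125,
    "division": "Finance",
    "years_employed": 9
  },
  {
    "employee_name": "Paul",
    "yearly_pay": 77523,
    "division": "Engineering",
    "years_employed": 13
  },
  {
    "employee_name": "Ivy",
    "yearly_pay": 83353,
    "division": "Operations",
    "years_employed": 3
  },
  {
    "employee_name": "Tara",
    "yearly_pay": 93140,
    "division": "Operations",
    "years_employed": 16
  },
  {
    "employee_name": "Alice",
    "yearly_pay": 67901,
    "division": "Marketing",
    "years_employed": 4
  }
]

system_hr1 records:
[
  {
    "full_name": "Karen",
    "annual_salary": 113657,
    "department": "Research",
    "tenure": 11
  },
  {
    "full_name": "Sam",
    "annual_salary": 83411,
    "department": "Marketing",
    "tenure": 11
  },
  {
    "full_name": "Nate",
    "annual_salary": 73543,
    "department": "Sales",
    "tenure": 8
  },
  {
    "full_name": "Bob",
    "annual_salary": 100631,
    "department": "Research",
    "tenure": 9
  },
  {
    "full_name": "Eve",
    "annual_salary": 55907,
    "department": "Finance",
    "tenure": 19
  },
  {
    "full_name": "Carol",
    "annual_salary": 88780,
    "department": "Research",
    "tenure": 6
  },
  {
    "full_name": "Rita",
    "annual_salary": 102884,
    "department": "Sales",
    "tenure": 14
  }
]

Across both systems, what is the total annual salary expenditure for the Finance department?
218810

Schema mappings:
- "division" (system_hr2) = "department" (system_hr1) = department
- "yearly_pay" (system_hr2) = "annual_salary" (system_hr1) = salary

Finance salaries from system_hr2: 162903
Finance salaries from system_hr1: 55907

Total: 162903 + 55907 = 218810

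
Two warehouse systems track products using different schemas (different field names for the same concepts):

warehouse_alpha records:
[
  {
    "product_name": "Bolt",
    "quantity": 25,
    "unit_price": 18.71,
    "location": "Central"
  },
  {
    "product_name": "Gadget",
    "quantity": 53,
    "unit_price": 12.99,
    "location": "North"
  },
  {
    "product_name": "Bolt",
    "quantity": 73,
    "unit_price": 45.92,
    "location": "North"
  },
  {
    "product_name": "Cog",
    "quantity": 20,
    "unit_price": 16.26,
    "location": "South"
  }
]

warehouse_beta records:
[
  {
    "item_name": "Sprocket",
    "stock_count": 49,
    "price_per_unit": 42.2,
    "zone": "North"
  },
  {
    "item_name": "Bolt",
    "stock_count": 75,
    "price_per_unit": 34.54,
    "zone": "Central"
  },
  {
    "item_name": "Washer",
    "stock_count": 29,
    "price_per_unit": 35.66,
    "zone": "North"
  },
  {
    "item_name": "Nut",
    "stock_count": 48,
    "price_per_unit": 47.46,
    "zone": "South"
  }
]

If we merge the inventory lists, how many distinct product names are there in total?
6

Schema mapping: "product_name" (warehouse_alpha) = "item_name" (warehouse_beta) = product name

Products in warehouse_alpha: ['Bolt', 'Cog', 'Gadget']
Products in warehouse_beta: ['Bolt', 'Nut', 'Sprocket', 'Washer']

Union (unique products): ['Bolt', 'Cog', 'Gadget', 'Nut', 'Sprocket', 'Washer']
Count: 6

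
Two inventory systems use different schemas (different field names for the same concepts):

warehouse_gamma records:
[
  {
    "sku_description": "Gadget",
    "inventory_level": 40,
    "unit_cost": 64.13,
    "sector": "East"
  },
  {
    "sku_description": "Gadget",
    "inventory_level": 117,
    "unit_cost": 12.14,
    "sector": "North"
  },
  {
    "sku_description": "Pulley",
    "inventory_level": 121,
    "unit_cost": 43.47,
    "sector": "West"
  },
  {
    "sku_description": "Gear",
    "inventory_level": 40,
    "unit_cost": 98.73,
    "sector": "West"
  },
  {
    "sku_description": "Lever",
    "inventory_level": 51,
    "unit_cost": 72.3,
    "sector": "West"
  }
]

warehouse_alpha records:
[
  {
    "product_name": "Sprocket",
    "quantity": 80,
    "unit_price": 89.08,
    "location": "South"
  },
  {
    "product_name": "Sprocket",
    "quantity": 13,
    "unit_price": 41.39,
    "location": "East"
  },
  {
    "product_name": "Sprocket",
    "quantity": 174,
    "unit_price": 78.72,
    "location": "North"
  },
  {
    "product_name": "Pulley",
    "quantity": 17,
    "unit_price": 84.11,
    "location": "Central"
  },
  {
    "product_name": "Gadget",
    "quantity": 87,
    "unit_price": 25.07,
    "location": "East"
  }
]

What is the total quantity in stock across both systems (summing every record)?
740

To reconcile these schemas, identify the field holding the quantity in stock in each system:
1. In warehouse_gamma it is "inventory_level"
2. In warehouse_alpha it is "quantity"

From warehouse_gamma: 40 + 117 + 121 + 40 + 51 = 369
From warehouse_alpha: 80 + 13 + 174 + 17 + 87 = 371

Total: 369 + 371 = 740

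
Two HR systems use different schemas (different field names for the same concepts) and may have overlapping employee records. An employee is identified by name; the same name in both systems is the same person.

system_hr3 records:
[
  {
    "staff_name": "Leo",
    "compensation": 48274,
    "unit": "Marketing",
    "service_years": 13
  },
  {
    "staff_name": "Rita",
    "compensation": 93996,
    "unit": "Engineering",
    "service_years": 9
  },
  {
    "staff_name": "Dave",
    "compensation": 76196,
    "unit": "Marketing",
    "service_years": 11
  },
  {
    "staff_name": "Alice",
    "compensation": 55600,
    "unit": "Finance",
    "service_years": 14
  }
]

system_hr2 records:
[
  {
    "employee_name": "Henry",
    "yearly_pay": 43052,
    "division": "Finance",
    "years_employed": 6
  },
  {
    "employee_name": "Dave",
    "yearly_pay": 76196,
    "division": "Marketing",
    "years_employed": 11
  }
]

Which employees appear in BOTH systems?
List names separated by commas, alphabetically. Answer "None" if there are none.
Dave

Schema mapping: "staff_name" (system_hr3) = "employee_name" (system_hr2) = employee name

Names in system_hr3: ['Alice', 'Dave', 'Leo', 'Rita']
Names in system_hr2: ['Dave', 'Henry']

Intersection: ['Dave']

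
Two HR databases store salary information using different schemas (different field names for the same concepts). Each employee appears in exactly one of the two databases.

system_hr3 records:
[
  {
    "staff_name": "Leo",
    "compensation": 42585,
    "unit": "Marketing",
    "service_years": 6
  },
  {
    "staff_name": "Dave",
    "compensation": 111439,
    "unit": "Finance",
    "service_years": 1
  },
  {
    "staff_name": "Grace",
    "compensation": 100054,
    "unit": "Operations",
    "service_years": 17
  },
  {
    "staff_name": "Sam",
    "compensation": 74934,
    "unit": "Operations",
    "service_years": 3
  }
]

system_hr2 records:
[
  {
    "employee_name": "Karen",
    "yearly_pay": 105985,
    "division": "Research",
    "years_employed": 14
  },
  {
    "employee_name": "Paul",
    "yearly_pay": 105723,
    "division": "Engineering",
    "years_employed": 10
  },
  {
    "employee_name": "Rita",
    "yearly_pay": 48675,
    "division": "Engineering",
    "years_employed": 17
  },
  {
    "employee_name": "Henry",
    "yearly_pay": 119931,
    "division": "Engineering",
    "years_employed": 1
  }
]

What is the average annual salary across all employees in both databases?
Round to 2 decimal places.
88665.75

Schema mapping: "compensation" (system_hr3) = "yearly_pay" (system_hr2) = annual salary

All salaries: [42585, 111439, 100054, 74934, 105985, 105723, 48675, 119931]
Sum: 709326
Count: 8
Average: 709326 / 8 = 88665.75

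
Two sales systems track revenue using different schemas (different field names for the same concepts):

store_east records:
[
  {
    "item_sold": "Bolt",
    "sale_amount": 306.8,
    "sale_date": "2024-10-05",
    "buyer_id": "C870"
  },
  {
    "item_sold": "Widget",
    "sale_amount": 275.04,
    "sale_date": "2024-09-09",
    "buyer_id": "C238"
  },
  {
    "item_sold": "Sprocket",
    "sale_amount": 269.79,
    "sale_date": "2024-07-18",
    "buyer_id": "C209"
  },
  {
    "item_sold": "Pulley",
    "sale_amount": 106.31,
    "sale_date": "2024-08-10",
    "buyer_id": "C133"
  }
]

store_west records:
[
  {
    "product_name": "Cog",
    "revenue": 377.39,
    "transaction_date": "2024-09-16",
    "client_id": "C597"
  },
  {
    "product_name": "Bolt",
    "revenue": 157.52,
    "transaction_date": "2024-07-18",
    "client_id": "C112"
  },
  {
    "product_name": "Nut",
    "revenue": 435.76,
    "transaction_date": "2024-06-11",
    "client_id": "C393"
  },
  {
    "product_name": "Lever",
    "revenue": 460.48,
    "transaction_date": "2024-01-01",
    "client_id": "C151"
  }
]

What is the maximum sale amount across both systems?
460.48

Reconcile: "sale_amount" (store_east) = "revenue" (store_west) = sale amount

Maximum in store_east: 306.8
Maximum in store_west: 460.48

Overall maximum: max(306.8, 460.48) = 460.48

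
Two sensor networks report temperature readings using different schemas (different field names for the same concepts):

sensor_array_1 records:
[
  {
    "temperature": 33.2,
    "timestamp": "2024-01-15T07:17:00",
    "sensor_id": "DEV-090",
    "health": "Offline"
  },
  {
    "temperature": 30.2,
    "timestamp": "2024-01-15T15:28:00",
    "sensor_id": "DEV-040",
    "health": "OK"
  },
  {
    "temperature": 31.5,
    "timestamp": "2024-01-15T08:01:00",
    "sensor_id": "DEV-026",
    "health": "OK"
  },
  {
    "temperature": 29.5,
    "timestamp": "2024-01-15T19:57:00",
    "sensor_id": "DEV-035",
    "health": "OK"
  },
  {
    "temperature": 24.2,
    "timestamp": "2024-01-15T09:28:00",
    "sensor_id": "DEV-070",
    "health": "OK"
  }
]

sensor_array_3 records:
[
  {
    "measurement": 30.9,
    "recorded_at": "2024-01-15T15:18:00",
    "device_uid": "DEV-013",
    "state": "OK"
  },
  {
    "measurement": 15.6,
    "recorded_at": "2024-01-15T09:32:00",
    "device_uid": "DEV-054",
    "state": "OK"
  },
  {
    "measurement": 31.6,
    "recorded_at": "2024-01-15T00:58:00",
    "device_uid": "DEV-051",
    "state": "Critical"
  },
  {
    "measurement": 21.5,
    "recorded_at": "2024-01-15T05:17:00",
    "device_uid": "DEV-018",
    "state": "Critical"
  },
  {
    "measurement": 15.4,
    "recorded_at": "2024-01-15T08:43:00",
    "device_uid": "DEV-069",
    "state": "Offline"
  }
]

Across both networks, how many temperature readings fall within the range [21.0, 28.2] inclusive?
2

Schema mapping: "temperature" (sensor_array_1) = "measurement" (sensor_array_3) = temperature

Readings in [21.0, 28.2] from sensor_array_1: 1
Readings in [21.0, 28.2] from sensor_array_3: 1

Total count: 1 + 1 = 2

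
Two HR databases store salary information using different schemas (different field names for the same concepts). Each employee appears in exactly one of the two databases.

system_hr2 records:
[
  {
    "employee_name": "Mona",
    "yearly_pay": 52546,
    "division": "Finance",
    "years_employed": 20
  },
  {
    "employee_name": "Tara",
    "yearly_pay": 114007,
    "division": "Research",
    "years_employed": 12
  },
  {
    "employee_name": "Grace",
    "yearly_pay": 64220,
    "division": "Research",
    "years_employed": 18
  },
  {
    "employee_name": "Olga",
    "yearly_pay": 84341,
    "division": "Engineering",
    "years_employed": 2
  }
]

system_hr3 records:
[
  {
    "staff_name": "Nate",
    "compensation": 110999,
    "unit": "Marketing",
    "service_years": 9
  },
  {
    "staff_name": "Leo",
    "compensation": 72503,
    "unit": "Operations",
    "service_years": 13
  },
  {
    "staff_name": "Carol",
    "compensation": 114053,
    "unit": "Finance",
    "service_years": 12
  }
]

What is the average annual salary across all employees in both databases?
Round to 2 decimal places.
87524.14

Schema mapping: "yearly_pay" (system_hr2) = "compensation" (system_hr3) = annual salary

All salaries: [52546, 114007, 64220, 84341, 110999, 72503, 114053]
Sum: 612669
Count: 7
Average: 612669 / 7 = 87524.14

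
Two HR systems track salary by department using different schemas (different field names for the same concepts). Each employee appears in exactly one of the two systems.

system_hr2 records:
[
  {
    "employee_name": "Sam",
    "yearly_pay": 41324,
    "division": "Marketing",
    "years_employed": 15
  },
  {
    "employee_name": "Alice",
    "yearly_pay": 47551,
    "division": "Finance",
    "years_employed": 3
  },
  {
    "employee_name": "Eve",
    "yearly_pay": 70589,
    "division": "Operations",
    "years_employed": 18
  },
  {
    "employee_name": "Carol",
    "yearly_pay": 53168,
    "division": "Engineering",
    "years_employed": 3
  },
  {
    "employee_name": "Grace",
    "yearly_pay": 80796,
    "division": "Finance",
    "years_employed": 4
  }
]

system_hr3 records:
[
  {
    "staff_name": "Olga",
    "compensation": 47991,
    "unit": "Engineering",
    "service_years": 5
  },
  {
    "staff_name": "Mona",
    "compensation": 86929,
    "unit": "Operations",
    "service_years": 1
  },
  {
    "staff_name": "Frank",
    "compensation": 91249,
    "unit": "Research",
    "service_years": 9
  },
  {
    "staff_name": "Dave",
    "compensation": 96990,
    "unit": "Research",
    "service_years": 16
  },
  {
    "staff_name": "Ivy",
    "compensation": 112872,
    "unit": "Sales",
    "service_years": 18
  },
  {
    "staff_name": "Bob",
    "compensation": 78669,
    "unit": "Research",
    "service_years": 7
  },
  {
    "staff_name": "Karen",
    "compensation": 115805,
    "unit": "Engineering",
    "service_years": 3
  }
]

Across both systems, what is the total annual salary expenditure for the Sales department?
112872

Schema mappings:
- "division" (system_hr2) = "unit" (system_hr3) = department
- "yearly_pay" (system_hr2) = "compensation" (system_hr3) = salary

Sales salaries from system_hr2: 0
Sales salaries from system_hr3: 112872

Total: 0 + 112872 = 112872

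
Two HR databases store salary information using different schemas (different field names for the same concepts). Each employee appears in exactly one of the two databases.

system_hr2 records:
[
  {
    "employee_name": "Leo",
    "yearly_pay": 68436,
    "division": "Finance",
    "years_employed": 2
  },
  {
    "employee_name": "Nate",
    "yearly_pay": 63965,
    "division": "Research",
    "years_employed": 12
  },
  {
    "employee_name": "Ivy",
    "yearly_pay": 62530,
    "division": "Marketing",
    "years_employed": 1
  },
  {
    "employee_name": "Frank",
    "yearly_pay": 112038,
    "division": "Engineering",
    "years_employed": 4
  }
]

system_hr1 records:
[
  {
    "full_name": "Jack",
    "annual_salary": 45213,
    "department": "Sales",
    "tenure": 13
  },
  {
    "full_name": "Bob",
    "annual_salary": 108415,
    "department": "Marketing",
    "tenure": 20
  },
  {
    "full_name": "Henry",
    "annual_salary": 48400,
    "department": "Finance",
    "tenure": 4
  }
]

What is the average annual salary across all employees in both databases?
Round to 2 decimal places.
72713.86

Schema mapping: "yearly_pay" (system_hr2) = "annual_salary" (system_hr1) = annual salary

All salaries: [68436, 63965, 62530, 112038, 45213, 108415, 48400]
Sum: 508997
Count: 7
Average: 508997 / 7 = 72713.86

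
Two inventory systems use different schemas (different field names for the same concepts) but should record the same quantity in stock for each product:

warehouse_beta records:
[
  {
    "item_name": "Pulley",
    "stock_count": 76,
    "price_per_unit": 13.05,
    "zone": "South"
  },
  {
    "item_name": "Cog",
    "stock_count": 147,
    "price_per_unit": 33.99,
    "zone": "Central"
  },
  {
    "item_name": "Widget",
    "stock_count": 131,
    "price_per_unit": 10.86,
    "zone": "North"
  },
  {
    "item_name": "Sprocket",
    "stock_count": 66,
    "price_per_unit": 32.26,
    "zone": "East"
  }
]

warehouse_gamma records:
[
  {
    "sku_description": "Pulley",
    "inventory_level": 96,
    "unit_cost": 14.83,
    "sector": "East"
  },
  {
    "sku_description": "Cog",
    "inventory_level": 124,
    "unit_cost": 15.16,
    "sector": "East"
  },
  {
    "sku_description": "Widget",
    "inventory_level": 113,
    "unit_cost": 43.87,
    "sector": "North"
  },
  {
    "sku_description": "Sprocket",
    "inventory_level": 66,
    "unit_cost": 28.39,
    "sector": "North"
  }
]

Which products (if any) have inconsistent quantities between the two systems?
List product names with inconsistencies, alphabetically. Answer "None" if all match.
Cog, Pulley, Widget

Schema mappings:
- "item_name" (warehouse_beta) = "sku_description" (warehouse_gamma) = product name
- "stock_count" (warehouse_beta) = "inventory_level" (warehouse_gamma) = quantity

Comparison:
  Pulley: 76 vs 96 - MISMATCH
  Cog: 147 vs 124 - MISMATCH
  Widget: 131 vs 113 - MISMATCH
  Sprocket: 66 vs 66 - MATCH

Products with inconsistencies: Cog, Pulley, Widget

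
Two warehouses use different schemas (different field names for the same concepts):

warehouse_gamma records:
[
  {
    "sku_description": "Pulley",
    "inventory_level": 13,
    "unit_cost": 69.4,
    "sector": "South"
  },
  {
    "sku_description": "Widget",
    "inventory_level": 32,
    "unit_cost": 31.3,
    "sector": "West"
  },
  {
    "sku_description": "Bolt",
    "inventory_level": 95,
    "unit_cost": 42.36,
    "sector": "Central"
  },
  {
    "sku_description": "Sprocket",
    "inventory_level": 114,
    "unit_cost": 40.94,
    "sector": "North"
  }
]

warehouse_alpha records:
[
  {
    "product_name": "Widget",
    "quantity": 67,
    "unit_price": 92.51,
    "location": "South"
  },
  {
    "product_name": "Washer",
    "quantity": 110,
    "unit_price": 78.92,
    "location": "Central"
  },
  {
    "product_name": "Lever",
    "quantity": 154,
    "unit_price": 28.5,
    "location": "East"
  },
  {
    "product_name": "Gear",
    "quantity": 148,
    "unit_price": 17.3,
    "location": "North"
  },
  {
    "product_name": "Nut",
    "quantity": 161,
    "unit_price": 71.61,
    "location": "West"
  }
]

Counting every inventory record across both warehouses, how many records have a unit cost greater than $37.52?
6

Schema mapping: "unit_cost" (warehouse_gamma) = "unit_price" (warehouse_alpha) = unit cost

Records > $37.52 in warehouse_gamma: 3
Records > $37.52 in warehouse_alpha: 3

Total count: 3 + 3 = 6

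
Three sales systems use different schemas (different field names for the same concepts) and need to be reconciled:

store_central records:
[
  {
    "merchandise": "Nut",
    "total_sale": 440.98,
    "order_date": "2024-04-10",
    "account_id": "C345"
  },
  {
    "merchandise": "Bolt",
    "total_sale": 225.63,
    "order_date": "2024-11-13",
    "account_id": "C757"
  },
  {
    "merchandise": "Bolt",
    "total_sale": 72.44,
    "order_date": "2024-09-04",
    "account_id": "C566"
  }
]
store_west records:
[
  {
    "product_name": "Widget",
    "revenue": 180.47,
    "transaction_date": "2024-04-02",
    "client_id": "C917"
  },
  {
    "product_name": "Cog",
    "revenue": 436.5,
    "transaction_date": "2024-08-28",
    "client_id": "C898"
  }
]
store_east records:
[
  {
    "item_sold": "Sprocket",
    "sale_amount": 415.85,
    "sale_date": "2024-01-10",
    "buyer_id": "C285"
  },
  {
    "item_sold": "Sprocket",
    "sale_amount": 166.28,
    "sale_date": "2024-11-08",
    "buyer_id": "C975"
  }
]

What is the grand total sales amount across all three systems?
1938.15

Schema reconciliation - all amount fields map to sale amount:

store_central (total_sale): 739.05
store_west (revenue): 616.97
store_east (sale_amount): 582.13

Grand total: 1938.15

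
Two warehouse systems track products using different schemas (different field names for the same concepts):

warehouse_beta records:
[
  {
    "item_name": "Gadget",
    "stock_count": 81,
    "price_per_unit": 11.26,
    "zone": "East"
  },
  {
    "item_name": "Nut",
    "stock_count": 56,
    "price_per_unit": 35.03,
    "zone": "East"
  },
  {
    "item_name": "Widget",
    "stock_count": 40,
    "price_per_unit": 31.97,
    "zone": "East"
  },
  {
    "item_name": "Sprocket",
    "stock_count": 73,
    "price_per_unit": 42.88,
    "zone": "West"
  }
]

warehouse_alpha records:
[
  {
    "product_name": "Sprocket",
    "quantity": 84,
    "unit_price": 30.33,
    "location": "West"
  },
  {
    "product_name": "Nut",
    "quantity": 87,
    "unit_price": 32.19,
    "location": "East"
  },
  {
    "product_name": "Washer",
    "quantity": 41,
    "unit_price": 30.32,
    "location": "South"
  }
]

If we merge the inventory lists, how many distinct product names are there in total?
5

Schema mapping: "item_name" (warehouse_beta) = "product_name" (warehouse_alpha) = product name

Products in warehouse_beta: ['Gadget', 'Nut', 'Sprocket', 'Widget']
Products in warehouse_alpha: ['Nut', 'Sprocket', 'Washer']

Union (unique products): ['Gadget', 'Nut', 'Sprocket', 'Washer', 'Widget']
Count: 5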